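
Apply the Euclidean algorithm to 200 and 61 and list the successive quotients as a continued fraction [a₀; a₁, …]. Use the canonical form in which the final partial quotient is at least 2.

[3; 3, 1, 1, 2, 3]

200 ÷ 61 → quotient 3, remainder 17
61 ÷ 17 → quotient 3, remainder 10
17 ÷ 10 → quotient 1, remainder 7
10 ÷ 7 → quotient 1, remainder 3
7 ÷ 3 → quotient 2, remainder 1
3 ÷ 1 → quotient 3, remainder 0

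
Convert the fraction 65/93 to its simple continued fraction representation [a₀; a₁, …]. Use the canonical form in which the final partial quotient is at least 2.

[0; 1, 2, 3, 9]

65 = 0·93 + 65, so a_0 = 0
93 = 1·65 + 28, so a_1 = 1
65 = 2·28 + 9, so a_2 = 2
28 = 3·9 + 1, so a_3 = 3
9 = 9·1 + 0, so a_4 = 9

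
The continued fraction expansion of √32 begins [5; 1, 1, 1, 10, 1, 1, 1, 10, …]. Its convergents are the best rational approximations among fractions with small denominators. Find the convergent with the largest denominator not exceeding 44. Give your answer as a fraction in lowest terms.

a_0 = 5: 5/1  (≤ bound)
a_1 = 1: 6/1  (≤ bound)
a_2 = 1: 11/2  (≤ bound)
a_3 = 1: 17/3  (≤ bound)
a_4 = 10: 181/32  (≤ bound)
a_5 = 1: 198/35  (≤ bound)
a_6 = 1: 379/67  (> 44, stop)

198/35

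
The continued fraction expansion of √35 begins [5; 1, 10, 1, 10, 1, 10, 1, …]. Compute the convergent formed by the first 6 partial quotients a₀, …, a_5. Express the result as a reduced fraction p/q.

Use the convergent recurrence hₖ = aₖ·hₖ₋₁ + hₖ₋₂ (and likewise for the denominators kₖ):
a_0 = 5: 5/1
a_1 = 1: 6/1
a_2 = 10: 65/11
a_3 = 1: 71/12
a_4 = 10: 775/131
a_5 = 1: 846/143

846/143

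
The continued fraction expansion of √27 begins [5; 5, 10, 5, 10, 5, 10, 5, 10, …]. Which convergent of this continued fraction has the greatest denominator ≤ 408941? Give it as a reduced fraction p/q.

a_0 = 5: 5/1  (≤ bound)
a_1 = 5: 26/5  (≤ bound)
a_2 = 10: 265/51  (≤ bound)
a_3 = 5: 1351/260  (≤ bound)
a_4 = 10: 13775/2651  (≤ bound)
a_5 = 5: 70226/13515  (≤ bound)
a_6 = 10: 716035/137801  (≤ bound)
a_7 = 5: 3650401/702520  (> 408941, stop)

716035/137801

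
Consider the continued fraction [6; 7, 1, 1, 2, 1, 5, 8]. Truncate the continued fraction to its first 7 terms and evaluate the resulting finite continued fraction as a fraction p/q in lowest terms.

a_0 = 6: 6/1
a_1 = 7: 43/7
a_2 = 1: 49/8
a_3 = 1: 92/15
a_4 = 2: 233/38
a_5 = 1: 325/53
a_6 = 5: 1858/303

1858/303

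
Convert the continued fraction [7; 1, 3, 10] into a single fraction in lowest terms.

Build up convergents one term at a time:
a_0 = 7: 7/1
a_1 = 1: 8/1
a_2 = 3: 31/4
a_3 = 10: 318/41

318/41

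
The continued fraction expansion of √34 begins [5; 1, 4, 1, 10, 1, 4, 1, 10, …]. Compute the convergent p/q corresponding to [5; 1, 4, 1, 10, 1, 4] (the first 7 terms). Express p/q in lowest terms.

2035/349

a_0 = 5: 5/1
a_1 = 1: 6/1
a_2 = 4: 29/5
a_3 = 1: 35/6
a_4 = 10: 379/65
a_5 = 1: 414/71
a_6 = 4: 2035/349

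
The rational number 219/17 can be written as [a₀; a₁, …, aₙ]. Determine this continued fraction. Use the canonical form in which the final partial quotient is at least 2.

Repeatedly divide and take the remainder:
219 ÷ 17 → quotient 12, remainder 15
17 ÷ 15 → quotient 1, remainder 2
15 ÷ 2 → quotient 7, remainder 1
2 ÷ 1 → quotient 2, remainder 0

[12; 1, 7, 2]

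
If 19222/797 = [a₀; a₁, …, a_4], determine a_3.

19222 = 24·797 + 94, so a_0 = 24
797 = 8·94 + 45, so a_1 = 8
94 = 2·45 + 4, so a_2 = 2
45 = 11·4 + 1, so a_3 = 11

11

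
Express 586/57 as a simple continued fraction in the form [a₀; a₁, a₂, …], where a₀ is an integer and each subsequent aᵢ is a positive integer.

[10; 3, 1, 1, 3, 2]

Run the Euclidean algorithm, recording each quotient:
586 ÷ 57 → quotient 10, remainder 16
57 ÷ 16 → quotient 3, remainder 9
16 ÷ 9 → quotient 1, remainder 7
9 ÷ 7 → quotient 1, remainder 2
7 ÷ 2 → quotient 3, remainder 1
2 ÷ 1 → quotient 2, remainder 0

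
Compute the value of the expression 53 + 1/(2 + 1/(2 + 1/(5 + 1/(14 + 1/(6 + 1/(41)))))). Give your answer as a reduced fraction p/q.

Build up convergents one term at a time:
a_0 = 53: 53/1
a_1 = 2: 107/2
a_2 = 2: 267/5
a_3 = 5: 1442/27
a_4 = 14: 20455/383
a_5 = 6: 124172/2325
a_6 = 41: 5111507/95708

5111507/95708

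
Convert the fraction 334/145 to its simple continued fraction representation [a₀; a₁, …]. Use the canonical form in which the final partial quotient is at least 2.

334 ÷ 145 → quotient 2, remainder 44
145 ÷ 44 → quotient 3, remainder 13
44 ÷ 13 → quotient 3, remainder 5
13 ÷ 5 → quotient 2, remainder 3
5 ÷ 3 → quotient 1, remainder 2
3 ÷ 2 → quotient 1, remainder 1
2 ÷ 1 → quotient 2, remainder 0

[2; 3, 3, 2, 1, 1, 2]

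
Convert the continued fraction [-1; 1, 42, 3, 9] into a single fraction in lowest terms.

-28/1213

a_0 = -1: -1/1
a_1 = 1: 0/1
a_2 = 42: -1/43
a_3 = 3: -3/130
a_4 = 9: -28/1213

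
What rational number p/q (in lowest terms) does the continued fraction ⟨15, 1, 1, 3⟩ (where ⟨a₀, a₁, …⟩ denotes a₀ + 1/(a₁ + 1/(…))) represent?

Compute successive convergents:
a_0 = 15: 15/1
a_1 = 1: 16/1
a_2 = 1: 31/2
a_3 = 3: 109/7

109/7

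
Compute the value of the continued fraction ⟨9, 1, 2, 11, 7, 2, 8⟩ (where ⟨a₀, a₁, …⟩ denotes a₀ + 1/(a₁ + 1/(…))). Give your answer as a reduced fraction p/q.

42276/4369

Starting at the tail and folding back:
Start with 8.
2 + 1/(8/1) = 2 + 1/8 = 17/8
7 + 1/(17/8) = 7 + 8/17 = 127/17
11 + 1/(127/17) = 11 + 17/127 = 1414/127
2 + 1/(1414/127) = 2 + 127/1414 = 2955/1414
1 + 1/(2955/1414) = 1 + 1414/2955 = 4369/2955
9 + 1/(4369/2955) = 9 + 2955/4369 = 42276/4369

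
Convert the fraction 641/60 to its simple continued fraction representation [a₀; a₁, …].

[10; 1, 2, 6, 3]

⌊641/60⌋ = 10, remainder 41
⌊60/41⌋ = 1, remainder 19
⌊41/19⌋ = 2, remainder 3
⌊19/3⌋ = 6, remainder 1
⌊3/1⌋ = 3, remainder 0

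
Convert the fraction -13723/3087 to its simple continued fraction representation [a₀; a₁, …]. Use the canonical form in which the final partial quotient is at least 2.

[-5; 1, 1, 4, 12, 2, 13]

Run the Euclidean algorithm, recording each quotient:
-13723 ÷ 3087 → quotient -5, remainder 1712
3087 ÷ 1712 → quotient 1, remainder 1375
1712 ÷ 1375 → quotient 1, remainder 337
1375 ÷ 337 → quotient 4, remainder 27
337 ÷ 27 → quotient 12, remainder 13
27 ÷ 13 → quotient 2, remainder 1
13 ÷ 1 → quotient 13, remainder 0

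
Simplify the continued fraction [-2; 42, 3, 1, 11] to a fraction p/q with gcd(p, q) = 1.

-3925/1986

a_0 = -2: -2/1
a_1 = 42: -83/42
a_2 = 3: -251/127
a_3 = 1: -334/169
a_4 = 11: -3925/1986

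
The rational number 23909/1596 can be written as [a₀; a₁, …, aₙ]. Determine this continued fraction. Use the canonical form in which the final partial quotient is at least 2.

[14; 1, 50, 2, 15]

⌊23909/1596⌋ = 14, remainder 1565
⌊1596/1565⌋ = 1, remainder 31
⌊1565/31⌋ = 50, remainder 15
⌊31/15⌋ = 2, remainder 1
⌊15/1⌋ = 15, remainder 0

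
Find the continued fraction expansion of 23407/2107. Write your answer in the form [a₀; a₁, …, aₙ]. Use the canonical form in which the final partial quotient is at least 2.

[11; 9, 6, 4, 1, 1, 1, 2]

23407 ÷ 2107 → quotient 11, remainder 230
2107 ÷ 230 → quotient 9, remainder 37
230 ÷ 37 → quotient 6, remainder 8
37 ÷ 8 → quotient 4, remainder 5
8 ÷ 5 → quotient 1, remainder 3
5 ÷ 3 → quotient 1, remainder 2
3 ÷ 2 → quotient 1, remainder 1
2 ÷ 1 → quotient 2, remainder 0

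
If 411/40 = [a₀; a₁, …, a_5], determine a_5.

Repeatedly divide and take the remainder:
411 ÷ 40 → quotient 10, remainder 11
40 ÷ 11 → quotient 3, remainder 7
11 ÷ 7 → quotient 1, remainder 4
7 ÷ 4 → quotient 1, remainder 3
4 ÷ 3 → quotient 1, remainder 1
3 ÷ 1 → quotient 3, remainder 0

3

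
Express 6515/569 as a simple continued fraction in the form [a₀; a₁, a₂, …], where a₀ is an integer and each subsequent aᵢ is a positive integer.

6515 ÷ 569 → quotient 11, remainder 256
569 ÷ 256 → quotient 2, remainder 57
256 ÷ 57 → quotient 4, remainder 28
57 ÷ 28 → quotient 2, remainder 1
28 ÷ 1 → quotient 28, remainder 0

[11; 2, 4, 2, 28]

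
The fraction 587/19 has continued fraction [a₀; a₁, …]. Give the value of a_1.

1

Apply division with remainder until the remainder is 0:
⌊587/19⌋ = 30, remainder 17
⌊19/17⌋ = 1, remainder 2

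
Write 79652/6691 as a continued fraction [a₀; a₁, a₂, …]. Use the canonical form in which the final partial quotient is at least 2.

⌊79652/6691⌋ = 11, remainder 6051
⌊6691/6051⌋ = 1, remainder 640
⌊6051/640⌋ = 9, remainder 291
⌊640/291⌋ = 2, remainder 58
⌊291/58⌋ = 5, remainder 1
⌊58/1⌋ = 58, remainder 0

[11; 1, 9, 2, 5, 58]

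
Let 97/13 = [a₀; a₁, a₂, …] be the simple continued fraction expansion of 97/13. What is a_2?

97 ÷ 13 → quotient 7, remainder 6
13 ÷ 6 → quotient 2, remainder 1
6 ÷ 1 → quotient 6, remainder 0

6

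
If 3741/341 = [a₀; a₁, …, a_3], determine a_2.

33

3741 = 10·341 + 331, so a_0 = 10
341 = 1·331 + 10, so a_1 = 1
331 = 33·10 + 1, so a_2 = 33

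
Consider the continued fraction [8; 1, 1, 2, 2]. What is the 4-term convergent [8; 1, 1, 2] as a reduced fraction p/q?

43/5

a_0 = 8: 8/1
a_1 = 1: 9/1
a_2 = 1: 17/2
a_3 = 2: 43/5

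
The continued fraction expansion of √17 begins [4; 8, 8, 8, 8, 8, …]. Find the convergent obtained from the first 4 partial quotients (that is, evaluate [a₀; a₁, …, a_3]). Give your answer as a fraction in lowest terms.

2177/528

a_0 = 4: 4/1
a_1 = 8: 33/8
a_2 = 8: 268/65
a_3 = 8: 2177/528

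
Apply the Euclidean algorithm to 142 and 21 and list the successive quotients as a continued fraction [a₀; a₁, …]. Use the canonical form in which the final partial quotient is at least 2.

Apply division with remainder until the remainder is 0:
⌊142/21⌋ = 6, remainder 16
⌊21/16⌋ = 1, remainder 5
⌊16/5⌋ = 3, remainder 1
⌊5/1⌋ = 5, remainder 0

[6; 1, 3, 5]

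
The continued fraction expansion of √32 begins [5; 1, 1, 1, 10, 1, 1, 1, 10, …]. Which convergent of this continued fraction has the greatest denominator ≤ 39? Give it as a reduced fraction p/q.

198/35

List convergents until the denominator exceeds the bound:
a_0 = 5: 5/1  (≤ bound)
a_1 = 1: 6/1  (≤ bound)
a_2 = 1: 11/2  (≤ bound)
a_3 = 1: 17/3  (≤ bound)
a_4 = 10: 181/32  (≤ bound)
a_5 = 1: 198/35  (≤ bound)
a_6 = 1: 379/67  (> 39, stop)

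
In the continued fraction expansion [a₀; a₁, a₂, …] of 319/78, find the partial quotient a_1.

11

⌊319/78⌋ = 4, remainder 7
⌊78/7⌋ = 11, remainder 1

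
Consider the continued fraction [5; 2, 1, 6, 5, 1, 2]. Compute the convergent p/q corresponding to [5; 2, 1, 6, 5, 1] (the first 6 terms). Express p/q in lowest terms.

658/123

a_0 = 5: 5/1
a_1 = 2: 11/2
a_2 = 1: 16/3
a_3 = 6: 107/20
a_4 = 5: 551/103
a_5 = 1: 658/123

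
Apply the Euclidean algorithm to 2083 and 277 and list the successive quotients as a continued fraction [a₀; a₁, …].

2083 ÷ 277 → quotient 7, remainder 144
277 ÷ 144 → quotient 1, remainder 133
144 ÷ 133 → quotient 1, remainder 11
133 ÷ 11 → quotient 12, remainder 1
11 ÷ 1 → quotient 11, remainder 0

[7; 1, 1, 12, 11]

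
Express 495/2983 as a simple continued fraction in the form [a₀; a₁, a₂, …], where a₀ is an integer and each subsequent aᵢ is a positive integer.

[0; 6, 38, 13]

Run the Euclidean algorithm, recording each quotient:
495 ÷ 2983 → quotient 0, remainder 495
2983 ÷ 495 → quotient 6, remainder 13
495 ÷ 13 → quotient 38, remainder 1
13 ÷ 1 → quotient 13, remainder 0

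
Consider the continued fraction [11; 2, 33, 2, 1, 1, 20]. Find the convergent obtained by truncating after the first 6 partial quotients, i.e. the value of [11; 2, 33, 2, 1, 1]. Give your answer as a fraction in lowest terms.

Start with 1.
1 + 1/(1/1) = 1 + 1/1 = 2/1
2 + 1/(2/1) = 2 + 1/2 = 5/2
33 + 1/(5/2) = 33 + 2/5 = 167/5
2 + 1/(167/5) = 2 + 5/167 = 339/167
11 + 1/(339/167) = 11 + 167/339 = 3896/339

3896/339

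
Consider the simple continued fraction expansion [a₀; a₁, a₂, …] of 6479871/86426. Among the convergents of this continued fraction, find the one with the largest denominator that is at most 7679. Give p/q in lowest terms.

a_0 = 74: 74/1  (≤ bound)
a_1 = 1: 75/1  (≤ bound)
a_2 = 40: 3074/41  (≤ bound)
a_3 = 1: 3149/42  (≤ bound)
a_4 = 1: 6223/83  (≤ bound)
a_5 = 3: 21818/291  (≤ bound)
a_6 = 42: 922579/12305  (> 7679, stop)

21818/291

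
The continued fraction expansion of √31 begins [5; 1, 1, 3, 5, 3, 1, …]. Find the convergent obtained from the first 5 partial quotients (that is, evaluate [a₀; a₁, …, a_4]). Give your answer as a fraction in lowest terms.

206/37

Compute successive convergents:
a_0 = 5: 5/1
a_1 = 1: 6/1
a_2 = 1: 11/2
a_3 = 3: 39/7
a_4 = 5: 206/37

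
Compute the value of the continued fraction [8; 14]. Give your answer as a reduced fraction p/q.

Build up convergents one term at a time:
a_0 = 8: 8/1
a_1 = 14: 113/14

113/14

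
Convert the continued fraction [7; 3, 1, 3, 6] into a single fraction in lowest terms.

683/94

Start with 6.
3 + 1/(6/1) = 3 + 1/6 = 19/6
1 + 1/(19/6) = 1 + 6/19 = 25/19
3 + 1/(25/19) = 3 + 19/25 = 94/25
7 + 1/(94/25) = 7 + 25/94 = 683/94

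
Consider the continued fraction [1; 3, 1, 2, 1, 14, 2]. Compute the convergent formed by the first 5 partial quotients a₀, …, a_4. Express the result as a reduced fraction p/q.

Build up convergents one term at a time:
a_0 = 1: 1/1
a_1 = 3: 4/3
a_2 = 1: 5/4
a_3 = 2: 14/11
a_4 = 1: 19/15

19/15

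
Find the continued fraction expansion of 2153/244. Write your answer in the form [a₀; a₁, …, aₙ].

[8; 1, 4, 1, 2, 14]

⌊2153/244⌋ = 8, remainder 201
⌊244/201⌋ = 1, remainder 43
⌊201/43⌋ = 4, remainder 29
⌊43/29⌋ = 1, remainder 14
⌊29/14⌋ = 2, remainder 1
⌊14/1⌋ = 14, remainder 0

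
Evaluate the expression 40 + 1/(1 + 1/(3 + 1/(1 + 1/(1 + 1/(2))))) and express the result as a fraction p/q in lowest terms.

Use the convergent recurrence hₖ = aₖ·hₖ₋₁ + hₖ₋₂ (and likewise for the denominators kₖ):
a_0 = 40: 40/1
a_1 = 1: 41/1
a_2 = 3: 163/4
a_3 = 1: 204/5
a_4 = 1: 367/9
a_5 = 2: 938/23

938/23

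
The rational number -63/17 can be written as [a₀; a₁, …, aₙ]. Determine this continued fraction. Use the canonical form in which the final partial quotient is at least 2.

[-4; 3, 2, 2]

Repeatedly divide and take the remainder:
-63 = -4·17 + 5, so a_0 = -4
17 = 3·5 + 2, so a_1 = 3
5 = 2·2 + 1, so a_2 = 2
2 = 2·1 + 0, so a_3 = 2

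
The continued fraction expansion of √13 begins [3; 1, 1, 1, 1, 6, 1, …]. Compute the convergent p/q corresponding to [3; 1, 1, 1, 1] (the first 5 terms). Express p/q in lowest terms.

18/5

Start with 1.
1 + 1/(1/1) = 1 + 1/1 = 2/1
1 + 1/(2/1) = 1 + 1/2 = 3/2
1 + 1/(3/2) = 1 + 2/3 = 5/3
3 + 1/(5/3) = 3 + 3/5 = 18/5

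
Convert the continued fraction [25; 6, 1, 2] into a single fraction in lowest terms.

a_0 = 25: 25/1
a_1 = 6: 151/6
a_2 = 1: 176/7
a_3 = 2: 503/20

503/20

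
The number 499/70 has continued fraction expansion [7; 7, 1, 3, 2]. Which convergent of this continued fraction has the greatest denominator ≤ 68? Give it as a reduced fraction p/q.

List convergents until the denominator exceeds the bound:
a_0 = 7: 7/1  (≤ bound)
a_1 = 7: 50/7  (≤ bound)
a_2 = 1: 57/8  (≤ bound)
a_3 = 3: 221/31  (≤ bound)
a_4 = 2: 499/70  (> 68, stop)

221/31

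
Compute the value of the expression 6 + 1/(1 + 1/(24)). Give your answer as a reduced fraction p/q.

174/25

Starting at the tail and folding back:
Start with 24.
1 + 1/(24/1) = 1 + 1/24 = 25/24
6 + 1/(25/24) = 6 + 24/25 = 174/25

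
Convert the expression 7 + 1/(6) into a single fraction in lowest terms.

Use the convergent recurrence hₖ = aₖ·hₖ₋₁ + hₖ₋₂ (and likewise for the denominators kₖ):
a_0 = 7: 7/1
a_1 = 6: 43/6

43/6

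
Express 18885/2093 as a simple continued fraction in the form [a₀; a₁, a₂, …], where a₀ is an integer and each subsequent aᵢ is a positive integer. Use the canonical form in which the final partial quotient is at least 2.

[9; 43, 1, 1, 1, 1, 9]

⌊18885/2093⌋ = 9, remainder 48
⌊2093/48⌋ = 43, remainder 29
⌊48/29⌋ = 1, remainder 19
⌊29/19⌋ = 1, remainder 10
⌊19/10⌋ = 1, remainder 9
⌊10/9⌋ = 1, remainder 1
⌊9/1⌋ = 9, remainder 0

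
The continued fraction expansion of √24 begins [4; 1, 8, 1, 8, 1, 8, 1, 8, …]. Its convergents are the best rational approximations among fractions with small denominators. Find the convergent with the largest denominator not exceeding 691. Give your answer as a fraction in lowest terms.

485/99

a_0 = 4: 4/1  (≤ bound)
a_1 = 1: 5/1  (≤ bound)
a_2 = 8: 44/9  (≤ bound)
a_3 = 1: 49/10  (≤ bound)
a_4 = 8: 436/89  (≤ bound)
a_5 = 1: 485/99  (≤ bound)
a_6 = 8: 4316/881  (> 691, stop)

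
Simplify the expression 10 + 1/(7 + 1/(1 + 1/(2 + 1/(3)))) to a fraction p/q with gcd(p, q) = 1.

a_0 = 10: 10/1
a_1 = 7: 71/7
a_2 = 1: 81/8
a_3 = 2: 233/23
a_4 = 3: 780/77

780/77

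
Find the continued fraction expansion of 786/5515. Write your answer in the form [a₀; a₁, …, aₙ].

[0; 7, 60, 2, 6]

Run the Euclidean algorithm, recording each quotient:
786 ÷ 5515 → quotient 0, remainder 786
5515 ÷ 786 → quotient 7, remainder 13
786 ÷ 13 → quotient 60, remainder 6
13 ÷ 6 → quotient 2, remainder 1
6 ÷ 1 → quotient 6, remainder 0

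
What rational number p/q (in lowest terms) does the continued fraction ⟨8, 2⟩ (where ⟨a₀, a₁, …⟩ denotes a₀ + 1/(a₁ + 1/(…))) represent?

17/2

Start with 2.
8 + 1/(2/1) = 8 + 1/2 = 17/2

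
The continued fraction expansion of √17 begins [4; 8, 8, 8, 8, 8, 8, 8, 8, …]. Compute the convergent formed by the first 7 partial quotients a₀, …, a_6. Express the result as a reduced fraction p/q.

1166876/283009

Use the convergent recurrence hₖ = aₖ·hₖ₋₁ + hₖ₋₂ (and likewise for the denominators kₖ):
a_0 = 4: 4/1
a_1 = 8: 33/8
a_2 = 8: 268/65
a_3 = 8: 2177/528
a_4 = 8: 17684/4289
a_5 = 8: 143649/34840
a_6 = 8: 1166876/283009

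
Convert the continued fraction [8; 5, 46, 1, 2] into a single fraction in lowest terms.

Start with 2.
1 + 1/(2/1) = 1 + 1/2 = 3/2
46 + 1/(3/2) = 46 + 2/3 = 140/3
5 + 1/(140/3) = 5 + 3/140 = 703/140
8 + 1/(703/140) = 8 + 140/703 = 5764/703

5764/703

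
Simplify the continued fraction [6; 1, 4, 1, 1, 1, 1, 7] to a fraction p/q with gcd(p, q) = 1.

1453/213

Start with 7.
1 + 1/(7/1) = 1 + 1/7 = 8/7
1 + 1/(8/7) = 1 + 7/8 = 15/8
1 + 1/(15/8) = 1 + 8/15 = 23/15
1 + 1/(23/15) = 1 + 15/23 = 38/23
4 + 1/(38/23) = 4 + 23/38 = 175/38
1 + 1/(175/38) = 1 + 38/175 = 213/175
6 + 1/(213/175) = 6 + 175/213 = 1453/213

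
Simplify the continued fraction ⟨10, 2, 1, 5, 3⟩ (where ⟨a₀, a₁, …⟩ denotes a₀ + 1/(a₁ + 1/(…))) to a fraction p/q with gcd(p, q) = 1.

Work from the innermost term outward:
Start with 3.
5 + 1/(3/1) = 5 + 1/3 = 16/3
1 + 1/(16/3) = 1 + 3/16 = 19/16
2 + 1/(19/16) = 2 + 16/19 = 54/19
10 + 1/(54/19) = 10 + 19/54 = 559/54

559/54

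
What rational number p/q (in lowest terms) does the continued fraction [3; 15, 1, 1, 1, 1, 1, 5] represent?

2154/703

Collapse the nested fraction from the inside out:
Start with 5.
1 + 1/(5/1) = 1 + 1/5 = 6/5
1 + 1/(6/5) = 1 + 5/6 = 11/6
1 + 1/(11/6) = 1 + 6/11 = 17/11
1 + 1/(17/11) = 1 + 11/17 = 28/17
1 + 1/(28/17) = 1 + 17/28 = 45/28
15 + 1/(45/28) = 15 + 28/45 = 703/45
3 + 1/(703/45) = 3 + 45/703 = 2154/703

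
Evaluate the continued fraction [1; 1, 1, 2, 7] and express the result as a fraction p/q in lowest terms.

Start with 7.
2 + 1/(7/1) = 2 + 1/7 = 15/7
1 + 1/(15/7) = 1 + 7/15 = 22/15
1 + 1/(22/15) = 1 + 15/22 = 37/22
1 + 1/(37/22) = 1 + 22/37 = 59/37

59/37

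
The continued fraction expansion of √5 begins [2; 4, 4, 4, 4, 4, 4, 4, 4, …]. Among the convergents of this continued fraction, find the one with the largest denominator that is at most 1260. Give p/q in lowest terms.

a_0 = 2: 2/1  (≤ bound)
a_1 = 4: 9/4  (≤ bound)
a_2 = 4: 38/17  (≤ bound)
a_3 = 4: 161/72  (≤ bound)
a_4 = 4: 682/305  (≤ bound)
a_5 = 4: 2889/1292  (> 1260, stop)

682/305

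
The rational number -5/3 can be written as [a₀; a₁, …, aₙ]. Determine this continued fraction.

-5 ÷ 3 → quotient -2, remainder 1
3 ÷ 1 → quotient 3, remainder 0

[-2; 3]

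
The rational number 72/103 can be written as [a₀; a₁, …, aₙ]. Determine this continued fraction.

72 ÷ 103 → quotient 0, remainder 72
103 ÷ 72 → quotient 1, remainder 31
72 ÷ 31 → quotient 2, remainder 10
31 ÷ 10 → quotient 3, remainder 1
10 ÷ 1 → quotient 10, remainder 0

[0; 1, 2, 3, 10]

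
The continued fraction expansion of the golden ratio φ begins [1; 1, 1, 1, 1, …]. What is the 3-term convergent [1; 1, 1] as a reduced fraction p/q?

Compute successive convergents:
a_0 = 1: 1/1
a_1 = 1: 2/1
a_2 = 1: 3/2

3/2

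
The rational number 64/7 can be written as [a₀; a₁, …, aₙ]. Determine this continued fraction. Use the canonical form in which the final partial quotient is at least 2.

[9; 7]

Run the Euclidean algorithm, recording each quotient:
64 ÷ 7 → quotient 9, remainder 1
7 ÷ 1 → quotient 7, remainder 0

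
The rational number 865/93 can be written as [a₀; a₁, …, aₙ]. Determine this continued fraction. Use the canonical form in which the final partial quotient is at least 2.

865 ÷ 93 → quotient 9, remainder 28
93 ÷ 28 → quotient 3, remainder 9
28 ÷ 9 → quotient 3, remainder 1
9 ÷ 1 → quotient 9, remainder 0

[9; 3, 3, 9]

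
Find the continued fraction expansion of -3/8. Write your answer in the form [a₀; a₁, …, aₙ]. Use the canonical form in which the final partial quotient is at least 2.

-3 = -1·8 + 5, so a_0 = -1
8 = 1·5 + 3, so a_1 = 1
5 = 1·3 + 2, so a_2 = 1
3 = 1·2 + 1, so a_3 = 1
2 = 2·1 + 0, so a_4 = 2

[-1; 1, 1, 1, 2]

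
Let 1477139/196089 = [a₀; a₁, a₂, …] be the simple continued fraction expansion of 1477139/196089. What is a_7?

⌊1477139/196089⌋ = 7, remainder 104516
⌊196089/104516⌋ = 1, remainder 91573
⌊104516/91573⌋ = 1, remainder 12943
⌊91573/12943⌋ = 7, remainder 972
⌊12943/972⌋ = 13, remainder 307
⌊972/307⌋ = 3, remainder 51
⌊307/51⌋ = 6, remainder 1
⌊51/1⌋ = 51, remainder 0

51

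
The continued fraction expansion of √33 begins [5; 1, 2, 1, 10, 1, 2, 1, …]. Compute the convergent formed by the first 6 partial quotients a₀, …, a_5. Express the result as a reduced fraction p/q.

270/47

Start with 1.
10 + 1/(1/1) = 10 + 1/1 = 11/1
1 + 1/(11/1) = 1 + 1/11 = 12/11
2 + 1/(12/11) = 2 + 11/12 = 35/12
1 + 1/(35/12) = 1 + 12/35 = 47/35
5 + 1/(47/35) = 5 + 35/47 = 270/47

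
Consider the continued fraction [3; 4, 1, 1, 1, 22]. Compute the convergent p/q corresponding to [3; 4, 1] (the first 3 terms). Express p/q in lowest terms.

16/5

a_0 = 3: 3/1
a_1 = 4: 13/4
a_2 = 1: 16/5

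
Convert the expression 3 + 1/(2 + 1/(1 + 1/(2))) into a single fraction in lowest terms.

27/8

a_0 = 3: 3/1
a_1 = 2: 7/2
a_2 = 1: 10/3
a_3 = 2: 27/8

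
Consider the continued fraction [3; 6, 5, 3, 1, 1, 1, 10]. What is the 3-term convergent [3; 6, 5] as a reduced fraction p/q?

Start with 5.
6 + 1/(5/1) = 6 + 1/5 = 31/5
3 + 1/(31/5) = 3 + 5/31 = 98/31

98/31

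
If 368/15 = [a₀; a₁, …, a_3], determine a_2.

1

Run the Euclidean algorithm, recording each quotient:
⌊368/15⌋ = 24, remainder 8
⌊15/8⌋ = 1, remainder 7
⌊8/7⌋ = 1, remainder 1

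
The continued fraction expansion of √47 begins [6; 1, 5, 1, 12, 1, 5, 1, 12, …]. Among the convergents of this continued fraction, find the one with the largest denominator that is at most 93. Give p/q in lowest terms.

a_0 = 6: 6/1  (≤ bound)
a_1 = 1: 7/1  (≤ bound)
a_2 = 5: 41/6  (≤ bound)
a_3 = 1: 48/7  (≤ bound)
a_4 = 12: 617/90  (≤ bound)
a_5 = 1: 665/97  (> 93, stop)

617/90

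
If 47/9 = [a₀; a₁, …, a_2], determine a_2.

Run the Euclidean algorithm, recording each quotient:
⌊47/9⌋ = 5, remainder 2
⌊9/2⌋ = 4, remainder 1
⌊2/1⌋ = 2, remainder 0

2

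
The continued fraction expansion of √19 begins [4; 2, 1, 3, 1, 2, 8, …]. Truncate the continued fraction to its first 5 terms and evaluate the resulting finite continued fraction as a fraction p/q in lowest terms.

61/14

Build up convergents one term at a time:
a_0 = 4: 4/1
a_1 = 2: 9/2
a_2 = 1: 13/3
a_3 = 3: 48/11
a_4 = 1: 61/14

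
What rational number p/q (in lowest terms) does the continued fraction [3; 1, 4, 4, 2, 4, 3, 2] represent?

a_0 = 3: 3/1
a_1 = 1: 4/1
a_2 = 4: 19/5
a_3 = 4: 80/21
a_4 = 2: 179/47
a_5 = 4: 796/209
a_6 = 3: 2567/674
a_7 = 2: 5930/1557

5930/1557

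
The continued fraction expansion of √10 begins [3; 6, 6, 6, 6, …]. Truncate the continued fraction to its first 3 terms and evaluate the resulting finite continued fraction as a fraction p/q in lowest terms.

117/37

a_0 = 3: 3/1
a_1 = 6: 19/6
a_2 = 6: 117/37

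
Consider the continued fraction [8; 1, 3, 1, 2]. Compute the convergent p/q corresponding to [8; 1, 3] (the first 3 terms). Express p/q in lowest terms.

Use the convergent recurrence hₖ = aₖ·hₖ₋₁ + hₖ₋₂ (and likewise for the denominators kₖ):
a_0 = 8: 8/1
a_1 = 1: 9/1
a_2 = 3: 35/4

35/4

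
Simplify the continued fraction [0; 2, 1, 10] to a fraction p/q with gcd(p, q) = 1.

Use the convergent recurrence hₖ = aₖ·hₖ₋₁ + hₖ₋₂ (and likewise for the denominators kₖ):
a_0 = 0: 0/1
a_1 = 2: 1/2
a_2 = 1: 1/3
a_3 = 10: 11/32

11/32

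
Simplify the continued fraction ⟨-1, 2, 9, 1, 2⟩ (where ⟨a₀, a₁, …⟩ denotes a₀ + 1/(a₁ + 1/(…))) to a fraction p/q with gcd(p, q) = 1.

Start with 2.
1 + 1/(2/1) = 1 + 1/2 = 3/2
9 + 1/(3/2) = 9 + 2/3 = 29/3
2 + 1/(29/3) = 2 + 3/29 = 61/29
-1 + 1/(61/29) = -1 + 29/61 = -32/61

-32/61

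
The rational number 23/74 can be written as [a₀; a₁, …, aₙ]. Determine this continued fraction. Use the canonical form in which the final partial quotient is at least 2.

[0; 3, 4, 1, 1, 2]

Repeatedly divide and take the remainder:
23 = 0·74 + 23, so a_0 = 0
74 = 3·23 + 5, so a_1 = 3
23 = 4·5 + 3, so a_2 = 4
5 = 1·3 + 2, so a_3 = 1
3 = 1·2 + 1, so a_4 = 1
2 = 2·1 + 0, so a_5 = 2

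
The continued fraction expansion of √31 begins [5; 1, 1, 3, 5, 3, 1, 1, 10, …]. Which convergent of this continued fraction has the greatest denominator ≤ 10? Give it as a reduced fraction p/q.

39/7

a_0 = 5: 5/1  (≤ bound)
a_1 = 1: 6/1  (≤ bound)
a_2 = 1: 11/2  (≤ bound)
a_3 = 3: 39/7  (≤ bound)
a_4 = 5: 206/37  (> 10, stop)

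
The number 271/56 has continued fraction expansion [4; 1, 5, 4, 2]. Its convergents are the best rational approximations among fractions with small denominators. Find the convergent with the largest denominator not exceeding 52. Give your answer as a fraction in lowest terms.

121/25

List convergents until the denominator exceeds the bound:
a_0 = 4: 4/1  (≤ bound)
a_1 = 1: 5/1  (≤ bound)
a_2 = 5: 29/6  (≤ bound)
a_3 = 4: 121/25  (≤ bound)
a_4 = 2: 271/56  (> 52, stop)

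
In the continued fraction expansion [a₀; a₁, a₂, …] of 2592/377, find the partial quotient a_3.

47

Apply division with remainder until the remainder is 0:
2592 = 6·377 + 330, so a_0 = 6
377 = 1·330 + 47, so a_1 = 1
330 = 7·47 + 1, so a_2 = 7
47 = 47·1 + 0, so a_3 = 47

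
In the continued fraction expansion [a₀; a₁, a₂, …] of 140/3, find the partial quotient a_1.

Apply division with remainder until the remainder is 0:
140 ÷ 3 → quotient 46, remainder 2
3 ÷ 2 → quotient 1, remainder 1

1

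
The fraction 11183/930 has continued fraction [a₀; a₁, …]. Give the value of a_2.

2

11183 = 12·930 + 23, so a_0 = 12
930 = 40·23 + 10, so a_1 = 40
23 = 2·10 + 3, so a_2 = 2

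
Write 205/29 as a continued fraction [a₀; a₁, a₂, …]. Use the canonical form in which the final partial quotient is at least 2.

Repeatedly divide and take the remainder:
⌊205/29⌋ = 7, remainder 2
⌊29/2⌋ = 14, remainder 1
⌊2/1⌋ = 2, remainder 0

[7; 14, 2]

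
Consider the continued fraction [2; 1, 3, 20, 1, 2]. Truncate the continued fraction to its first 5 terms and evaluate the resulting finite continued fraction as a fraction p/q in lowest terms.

234/85

a_0 = 2: 2/1
a_1 = 1: 3/1
a_2 = 3: 11/4
a_3 = 20: 223/81
a_4 = 1: 234/85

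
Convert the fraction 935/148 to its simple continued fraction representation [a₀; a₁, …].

[6; 3, 6, 1, 2, 2]

935 ÷ 148 → quotient 6, remainder 47
148 ÷ 47 → quotient 3, remainder 7
47 ÷ 7 → quotient 6, remainder 5
7 ÷ 5 → quotient 1, remainder 2
5 ÷ 2 → quotient 2, remainder 1
2 ÷ 1 → quotient 2, remainder 0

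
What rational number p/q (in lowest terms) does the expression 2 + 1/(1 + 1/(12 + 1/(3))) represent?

Use the convergent recurrence hₖ = aₖ·hₖ₋₁ + hₖ₋₂ (and likewise for the denominators kₖ):
a_0 = 2: 2/1
a_1 = 1: 3/1
a_2 = 12: 38/13
a_3 = 3: 117/40

117/40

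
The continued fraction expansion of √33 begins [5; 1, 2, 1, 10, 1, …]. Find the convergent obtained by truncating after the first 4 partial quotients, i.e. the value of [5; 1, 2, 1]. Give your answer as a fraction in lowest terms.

a_0 = 5: 5/1
a_1 = 1: 6/1
a_2 = 2: 17/3
a_3 = 1: 23/4

23/4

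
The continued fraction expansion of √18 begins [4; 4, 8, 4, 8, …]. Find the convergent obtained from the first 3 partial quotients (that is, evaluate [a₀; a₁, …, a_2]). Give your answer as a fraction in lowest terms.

140/33

a_0 = 4: 4/1
a_1 = 4: 17/4
a_2 = 8: 140/33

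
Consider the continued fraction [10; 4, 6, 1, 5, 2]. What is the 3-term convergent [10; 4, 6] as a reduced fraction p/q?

256/25

Start with 6.
4 + 1/(6/1) = 4 + 1/6 = 25/6
10 + 1/(25/6) = 10 + 6/25 = 256/25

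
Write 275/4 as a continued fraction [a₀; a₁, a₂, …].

[68; 1, 3]

275 = 68·4 + 3, so a_0 = 68
4 = 1·3 + 1, so a_1 = 1
3 = 3·1 + 0, so a_2 = 3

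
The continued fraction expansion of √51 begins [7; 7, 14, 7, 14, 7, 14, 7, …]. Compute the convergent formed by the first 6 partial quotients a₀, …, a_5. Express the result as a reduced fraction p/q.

a_0 = 7: 7/1
a_1 = 7: 50/7
a_2 = 14: 707/99
a_3 = 7: 4999/700
a_4 = 14: 70693/9899
a_5 = 7: 499850/69993

499850/69993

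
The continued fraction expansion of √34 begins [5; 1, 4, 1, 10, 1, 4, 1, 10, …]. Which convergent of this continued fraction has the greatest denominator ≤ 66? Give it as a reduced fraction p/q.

379/65

List convergents until the denominator exceeds the bound:
a_0 = 5: 5/1  (≤ bound)
a_1 = 1: 6/1  (≤ bound)
a_2 = 4: 29/5  (≤ bound)
a_3 = 1: 35/6  (≤ bound)
a_4 = 10: 379/65  (≤ bound)
a_5 = 1: 414/71  (> 66, stop)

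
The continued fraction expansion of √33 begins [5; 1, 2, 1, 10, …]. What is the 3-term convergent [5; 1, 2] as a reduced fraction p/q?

17/3

Start with 2.
1 + 1/(2/1) = 1 + 1/2 = 3/2
5 + 1/(3/2) = 5 + 2/3 = 17/3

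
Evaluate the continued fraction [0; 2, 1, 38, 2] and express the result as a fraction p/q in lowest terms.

79/235

Collapse the nested fraction from the inside out:
Start with 2.
38 + 1/(2/1) = 38 + 1/2 = 77/2
1 + 1/(77/2) = 1 + 2/77 = 79/77
2 + 1/(79/77) = 2 + 77/79 = 235/79
0 + 1/(235/79) = 0 + 79/235 = 79/235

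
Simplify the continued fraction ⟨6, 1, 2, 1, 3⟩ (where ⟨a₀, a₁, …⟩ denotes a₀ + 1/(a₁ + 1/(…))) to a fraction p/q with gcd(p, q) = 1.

Compute successive convergents:
a_0 = 6: 6/1
a_1 = 1: 7/1
a_2 = 2: 20/3
a_3 = 1: 27/4
a_4 = 3: 101/15

101/15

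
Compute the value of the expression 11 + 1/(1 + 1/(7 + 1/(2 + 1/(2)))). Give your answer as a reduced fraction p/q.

499/42

Start with 2.
2 + 1/(2/1) = 2 + 1/2 = 5/2
7 + 1/(5/2) = 7 + 2/5 = 37/5
1 + 1/(37/5) = 1 + 5/37 = 42/37
11 + 1/(42/37) = 11 + 37/42 = 499/42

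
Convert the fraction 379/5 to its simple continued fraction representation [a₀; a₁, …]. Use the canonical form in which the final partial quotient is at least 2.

[75; 1, 4]

379 ÷ 5 → quotient 75, remainder 4
5 ÷ 4 → quotient 1, remainder 1
4 ÷ 1 → quotient 4, remainder 0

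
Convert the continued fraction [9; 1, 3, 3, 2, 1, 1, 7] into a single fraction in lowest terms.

a_0 = 9: 9/1
a_1 = 1: 10/1
a_2 = 3: 39/4
a_3 = 3: 127/13
a_4 = 2: 293/30
a_5 = 1: 420/43
a_6 = 1: 713/73
a_7 = 7: 5411/554

5411/554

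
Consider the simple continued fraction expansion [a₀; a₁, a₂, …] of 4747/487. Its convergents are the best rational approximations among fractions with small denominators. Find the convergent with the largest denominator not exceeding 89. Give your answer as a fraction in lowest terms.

39/4

a_0 = 9: 9/1  (≤ bound)
a_1 = 1: 10/1  (≤ bound)
a_2 = 2: 29/3  (≤ bound)
a_3 = 1: 39/4  (≤ bound)
a_4 = 23: 926/95  (> 89, stop)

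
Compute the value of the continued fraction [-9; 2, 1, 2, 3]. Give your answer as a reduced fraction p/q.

Compute successive convergents:
a_0 = -9: -9/1
a_1 = 2: -17/2
a_2 = 1: -26/3
a_3 = 2: -69/8
a_4 = 3: -233/27

-233/27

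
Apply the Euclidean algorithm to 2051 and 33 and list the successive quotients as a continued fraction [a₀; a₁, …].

[62; 6, 1, 1, 2]

2051 ÷ 33 → quotient 62, remainder 5
33 ÷ 5 → quotient 6, remainder 3
5 ÷ 3 → quotient 1, remainder 2
3 ÷ 2 → quotient 1, remainder 1
2 ÷ 1 → quotient 2, remainder 0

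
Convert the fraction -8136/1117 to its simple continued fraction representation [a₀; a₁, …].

-8136 = -8·1117 + 800, so a_0 = -8
1117 = 1·800 + 317, so a_1 = 1
800 = 2·317 + 166, so a_2 = 2
317 = 1·166 + 151, so a_3 = 1
166 = 1·151 + 15, so a_4 = 1
151 = 10·15 + 1, so a_5 = 10
15 = 15·1 + 0, so a_6 = 15

[-8; 1, 2, 1, 1, 10, 15]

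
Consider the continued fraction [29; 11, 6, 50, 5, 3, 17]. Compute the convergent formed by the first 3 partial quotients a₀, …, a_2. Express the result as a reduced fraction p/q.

Starting at the tail and folding back:
Start with 6.
11 + 1/(6/1) = 11 + 1/6 = 67/6
29 + 1/(67/6) = 29 + 6/67 = 1949/67

1949/67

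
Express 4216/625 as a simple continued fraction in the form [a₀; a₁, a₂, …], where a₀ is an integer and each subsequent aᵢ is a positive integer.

[6; 1, 2, 1, 13, 2, 5]

Run the Euclidean algorithm, recording each quotient:
4216 = 6·625 + 466, so a_0 = 6
625 = 1·466 + 159, so a_1 = 1
466 = 2·159 + 148, so a_2 = 2
159 = 1·148 + 11, so a_3 = 1
148 = 13·11 + 5, so a_4 = 13
11 = 2·5 + 1, so a_5 = 2
5 = 5·1 + 0, so a_6 = 5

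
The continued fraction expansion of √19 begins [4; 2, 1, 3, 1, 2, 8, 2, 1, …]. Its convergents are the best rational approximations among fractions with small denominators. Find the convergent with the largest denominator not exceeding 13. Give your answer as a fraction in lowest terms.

List convergents until the denominator exceeds the bound:
a_0 = 4: 4/1  (≤ bound)
a_1 = 2: 9/2  (≤ bound)
a_2 = 1: 13/3  (≤ bound)
a_3 = 3: 48/11  (≤ bound)
a_4 = 1: 61/14  (> 13, stop)

48/11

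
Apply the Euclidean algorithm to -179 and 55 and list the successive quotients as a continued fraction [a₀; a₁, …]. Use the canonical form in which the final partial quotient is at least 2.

-179 = -4·55 + 41, so a_0 = -4
55 = 1·41 + 14, so a_1 = 1
41 = 2·14 + 13, so a_2 = 2
14 = 1·13 + 1, so a_3 = 1
13 = 13·1 + 0, so a_4 = 13

[-4; 1, 2, 1, 13]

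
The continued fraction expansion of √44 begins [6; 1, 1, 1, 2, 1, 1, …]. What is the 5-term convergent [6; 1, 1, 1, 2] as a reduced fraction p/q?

a_0 = 6: 6/1
a_1 = 1: 7/1
a_2 = 1: 13/2
a_3 = 1: 20/3
a_4 = 2: 53/8

53/8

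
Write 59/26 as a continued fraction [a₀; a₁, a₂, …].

59 ÷ 26 → quotient 2, remainder 7
26 ÷ 7 → quotient 3, remainder 5
7 ÷ 5 → quotient 1, remainder 2
5 ÷ 2 → quotient 2, remainder 1
2 ÷ 1 → quotient 2, remainder 0

[2; 3, 1, 2, 2]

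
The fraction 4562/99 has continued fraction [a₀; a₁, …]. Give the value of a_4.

4562 = 46·99 + 8, so a_0 = 46
99 = 12·8 + 3, so a_1 = 12
8 = 2·3 + 2, so a_2 = 2
3 = 1·2 + 1, so a_3 = 1
2 = 2·1 + 0, so a_4 = 2

2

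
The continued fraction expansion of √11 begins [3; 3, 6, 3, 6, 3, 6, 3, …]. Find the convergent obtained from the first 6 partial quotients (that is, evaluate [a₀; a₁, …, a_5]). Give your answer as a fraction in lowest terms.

a_0 = 3: 3/1
a_1 = 3: 10/3
a_2 = 6: 63/19
a_3 = 3: 199/60
a_4 = 6: 1257/379
a_5 = 3: 3970/1197

3970/1197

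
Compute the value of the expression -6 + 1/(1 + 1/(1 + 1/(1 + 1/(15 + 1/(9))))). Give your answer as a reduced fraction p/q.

-2275/426

Start with 9.
15 + 1/(9/1) = 15 + 1/9 = 136/9
1 + 1/(136/9) = 1 + 9/136 = 145/136
1 + 1/(145/136) = 1 + 136/145 = 281/145
1 + 1/(281/145) = 1 + 145/281 = 426/281
-6 + 1/(426/281) = -6 + 281/426 = -2275/426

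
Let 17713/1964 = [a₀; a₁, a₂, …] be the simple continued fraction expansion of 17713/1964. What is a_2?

12

Repeatedly divide and take the remainder:
17713 = 9·1964 + 37, so a_0 = 9
1964 = 53·37 + 3, so a_1 = 53
37 = 12·3 + 1, so a_2 = 12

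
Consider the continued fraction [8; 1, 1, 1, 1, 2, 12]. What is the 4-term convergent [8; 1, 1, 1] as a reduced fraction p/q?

a_0 = 8: 8/1
a_1 = 1: 9/1
a_2 = 1: 17/2
a_3 = 1: 26/3

26/3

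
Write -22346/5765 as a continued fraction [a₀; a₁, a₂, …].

Repeatedly divide and take the remainder:
⌊-22346/5765⌋ = -4, remainder 714
⌊5765/714⌋ = 8, remainder 53
⌊714/53⌋ = 13, remainder 25
⌊53/25⌋ = 2, remainder 3
⌊25/3⌋ = 8, remainder 1
⌊3/1⌋ = 3, remainder 0

[-4; 8, 13, 2, 8, 3]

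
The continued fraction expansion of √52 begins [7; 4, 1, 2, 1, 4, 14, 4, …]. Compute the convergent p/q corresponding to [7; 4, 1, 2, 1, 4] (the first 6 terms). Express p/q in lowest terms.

Use the convergent recurrence hₖ = aₖ·hₖ₋₁ + hₖ₋₂ (and likewise for the denominators kₖ):
a_0 = 7: 7/1
a_1 = 4: 29/4
a_2 = 1: 36/5
a_3 = 2: 101/14
a_4 = 1: 137/19
a_5 = 4: 649/90

649/90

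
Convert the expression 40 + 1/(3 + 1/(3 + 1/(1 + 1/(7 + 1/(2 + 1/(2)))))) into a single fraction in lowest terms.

Use the convergent recurrence hₖ = aₖ·hₖ₋₁ + hₖ₋₂ (and likewise for the denominators kₖ):
a_0 = 40: 40/1
a_1 = 3: 121/3
a_2 = 3: 403/10
a_3 = 1: 524/13
a_4 = 7: 4071/101
a_5 = 2: 8666/215
a_6 = 2: 21403/531

21403/531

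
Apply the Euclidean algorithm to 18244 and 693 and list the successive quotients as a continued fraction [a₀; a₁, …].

[26; 3, 15, 15]

⌊18244/693⌋ = 26, remainder 226
⌊693/226⌋ = 3, remainder 15
⌊226/15⌋ = 15, remainder 1
⌊15/1⌋ = 15, remainder 0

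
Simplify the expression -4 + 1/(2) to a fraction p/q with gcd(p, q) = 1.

Start with 2.
-4 + 1/(2/1) = -4 + 1/2 = -7/2

-7/2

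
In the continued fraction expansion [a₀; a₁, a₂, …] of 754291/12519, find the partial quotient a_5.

Apply division with remainder until the remainder is 0:
⌊754291/12519⌋ = 60, remainder 3151
⌊12519/3151⌋ = 3, remainder 3066
⌊3151/3066⌋ = 1, remainder 85
⌊3066/85⌋ = 36, remainder 6
⌊85/6⌋ = 14, remainder 1
⌊6/1⌋ = 6, remainder 0

6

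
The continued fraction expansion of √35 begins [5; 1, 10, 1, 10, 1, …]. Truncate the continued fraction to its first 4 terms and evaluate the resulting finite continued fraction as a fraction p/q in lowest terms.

Build up convergents one term at a time:
a_0 = 5: 5/1
a_1 = 1: 6/1
a_2 = 10: 65/11
a_3 = 1: 71/12

71/12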